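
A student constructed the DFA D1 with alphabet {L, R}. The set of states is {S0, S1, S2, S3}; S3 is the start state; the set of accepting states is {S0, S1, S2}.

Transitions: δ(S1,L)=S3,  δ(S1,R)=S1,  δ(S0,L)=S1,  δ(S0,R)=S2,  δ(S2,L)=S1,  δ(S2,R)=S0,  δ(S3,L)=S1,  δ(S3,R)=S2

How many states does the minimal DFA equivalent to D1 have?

3

All states are reachable from the start state.
Start with accepting vs non-accepting: {S0,S1,S2} | {S3}.
On input L, block {S0,S1,S2} splits into {S0,S2} and {S1}.
Stable partition: {S0,S2} | {S3} | {S1} — 3 equivalence classes.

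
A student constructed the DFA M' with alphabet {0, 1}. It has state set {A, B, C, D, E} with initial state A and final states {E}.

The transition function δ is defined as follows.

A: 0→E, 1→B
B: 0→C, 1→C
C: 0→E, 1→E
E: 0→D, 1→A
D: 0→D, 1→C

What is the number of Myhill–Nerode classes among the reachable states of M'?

5

All states are reachable from the start state.
Start with accepting vs non-accepting: {E} | {A,B,C,D}.
On input 0, block {A,B,C,D} splits into {A,C} and {B,D}.
Refine {A,C} on symbol 1: members go to different blocks, giving {A} and {C}.
Split {B,D} by δ(·,0) → {B} and {D}.
The partition is now stable with 5 blocks: {E} | {A} | {B} | {C} | {D}.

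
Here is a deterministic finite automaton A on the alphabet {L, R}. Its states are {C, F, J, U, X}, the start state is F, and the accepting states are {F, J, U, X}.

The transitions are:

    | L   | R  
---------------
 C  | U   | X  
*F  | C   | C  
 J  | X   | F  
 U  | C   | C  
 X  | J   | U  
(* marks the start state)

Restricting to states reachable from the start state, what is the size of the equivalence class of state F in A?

2

Initial partition by acceptance: {F,J,U,X} | {C}.
Refine {F,J,U,X} on symbol L: members go to different blocks, giving {F,U} and {J,X}.
No further refinement is possible. Final partition (3 blocks): {F,U} | {C} | {J,X}.
The equivalence class containing F is {F,U}, of size 2.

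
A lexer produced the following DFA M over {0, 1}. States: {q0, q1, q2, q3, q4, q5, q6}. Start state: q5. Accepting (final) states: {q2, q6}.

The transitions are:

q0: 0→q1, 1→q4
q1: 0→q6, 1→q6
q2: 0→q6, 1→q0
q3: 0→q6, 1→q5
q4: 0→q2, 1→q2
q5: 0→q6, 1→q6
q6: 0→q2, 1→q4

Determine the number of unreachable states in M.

BFS from q5 reaches {q0, q1, q2, q4, q5, q6}; the 1 state(s) q3 are never visited.

1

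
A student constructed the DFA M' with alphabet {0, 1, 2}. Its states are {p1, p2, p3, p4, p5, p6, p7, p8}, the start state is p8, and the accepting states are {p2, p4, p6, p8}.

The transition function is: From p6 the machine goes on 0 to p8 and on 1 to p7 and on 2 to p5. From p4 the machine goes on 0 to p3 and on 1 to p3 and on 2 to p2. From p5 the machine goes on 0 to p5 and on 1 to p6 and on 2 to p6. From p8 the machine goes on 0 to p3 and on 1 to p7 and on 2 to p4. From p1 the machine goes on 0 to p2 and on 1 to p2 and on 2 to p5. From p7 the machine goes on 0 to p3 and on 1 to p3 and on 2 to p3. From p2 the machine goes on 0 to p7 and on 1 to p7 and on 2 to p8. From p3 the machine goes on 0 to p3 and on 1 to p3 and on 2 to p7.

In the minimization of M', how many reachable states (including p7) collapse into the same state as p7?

2

Reachable states from the start: {p2,p3,p4,p7,p8}. Unreachable: {p1,p5,p6} — drop them.
Start with accepting vs non-accepting: {p2,p4,p8} | {p3,p7}.
Stable partition: {p2,p4,p8} | {p3,p7} — 2 equivalence classes.
State p7 belongs to the block {p3,p7}, which has 2 states.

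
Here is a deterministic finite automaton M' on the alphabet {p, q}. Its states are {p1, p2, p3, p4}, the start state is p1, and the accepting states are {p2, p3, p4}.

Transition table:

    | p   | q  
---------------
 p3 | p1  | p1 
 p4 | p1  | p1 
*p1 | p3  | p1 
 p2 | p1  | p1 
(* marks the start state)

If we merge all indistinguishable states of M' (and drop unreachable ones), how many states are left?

Reachable states from the start: {p1,p3}. Unreachable: {p2,p4} — drop them.
Start with accepting vs non-accepting: {p3} | {p1}.
No further refinement is possible. Final partition (2 blocks): {p3} | {p1}.

2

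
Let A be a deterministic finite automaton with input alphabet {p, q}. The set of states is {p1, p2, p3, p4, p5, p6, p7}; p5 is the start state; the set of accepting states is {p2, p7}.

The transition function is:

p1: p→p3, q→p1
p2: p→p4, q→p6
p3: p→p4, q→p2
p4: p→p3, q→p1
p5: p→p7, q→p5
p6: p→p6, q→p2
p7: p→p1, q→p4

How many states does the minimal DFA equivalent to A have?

Start with accepting vs non-accepting: {p2,p7} | {p1,p3,p4,p5,p6}.
Refine {p1,p3,p4,p5,p6} on symbol p: members go to different blocks, giving {p1,p3,p4,p6} and {p5}.
On input q, block {p1,p3,p4,p6} splits into {p1,p4} and {p3,p6}.
Refine {p2,p7} on symbol q: members go to different blocks, giving {p2} and {p7}.
Refine {p3,p6} on symbol p: members go to different blocks, giving {p3} and {p6}.
No further refinement is possible. Final partition (6 blocks): {p2} | {p1,p4} | {p5} | {p3} | {p7} | {p6}.

6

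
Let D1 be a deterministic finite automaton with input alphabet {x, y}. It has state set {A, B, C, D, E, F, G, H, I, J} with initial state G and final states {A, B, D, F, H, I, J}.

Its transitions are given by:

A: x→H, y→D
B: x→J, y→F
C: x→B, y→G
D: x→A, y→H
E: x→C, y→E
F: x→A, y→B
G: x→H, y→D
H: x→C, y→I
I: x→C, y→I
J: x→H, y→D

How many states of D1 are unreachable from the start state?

1

BFS from G reaches {A, B, C, D, F, G, H, I, J}; the 1 state(s) E are never visited.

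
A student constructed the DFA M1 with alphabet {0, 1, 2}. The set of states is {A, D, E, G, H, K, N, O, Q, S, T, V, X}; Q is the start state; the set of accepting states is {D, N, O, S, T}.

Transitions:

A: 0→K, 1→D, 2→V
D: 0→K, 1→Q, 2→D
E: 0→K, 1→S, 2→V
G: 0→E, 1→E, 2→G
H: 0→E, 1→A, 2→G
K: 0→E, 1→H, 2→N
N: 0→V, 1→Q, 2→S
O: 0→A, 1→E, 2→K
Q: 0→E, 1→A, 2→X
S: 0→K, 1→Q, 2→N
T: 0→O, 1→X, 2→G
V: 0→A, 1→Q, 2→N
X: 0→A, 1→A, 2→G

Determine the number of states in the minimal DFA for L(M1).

Reachable states from the start: {A,D,E,G,H,K,N,Q,S,V,X}. Unreachable: {O,T} — drop them.
Initial partition by acceptance: {D,N,S} | {A,E,G,H,K,Q,V,X}.
On input 1, block {A,E,G,H,K,Q,V,X} splits into {G,H,K,Q,V,X} and {A,E}.
Split {G,H,K,Q,V,X} by δ(·,1) → {G,H,Q,X} and {K,V}.
No further refinement is possible. Final partition (4 blocks): {D,N,S} | {G,H,Q,X} | {A,E} | {K,V}.

4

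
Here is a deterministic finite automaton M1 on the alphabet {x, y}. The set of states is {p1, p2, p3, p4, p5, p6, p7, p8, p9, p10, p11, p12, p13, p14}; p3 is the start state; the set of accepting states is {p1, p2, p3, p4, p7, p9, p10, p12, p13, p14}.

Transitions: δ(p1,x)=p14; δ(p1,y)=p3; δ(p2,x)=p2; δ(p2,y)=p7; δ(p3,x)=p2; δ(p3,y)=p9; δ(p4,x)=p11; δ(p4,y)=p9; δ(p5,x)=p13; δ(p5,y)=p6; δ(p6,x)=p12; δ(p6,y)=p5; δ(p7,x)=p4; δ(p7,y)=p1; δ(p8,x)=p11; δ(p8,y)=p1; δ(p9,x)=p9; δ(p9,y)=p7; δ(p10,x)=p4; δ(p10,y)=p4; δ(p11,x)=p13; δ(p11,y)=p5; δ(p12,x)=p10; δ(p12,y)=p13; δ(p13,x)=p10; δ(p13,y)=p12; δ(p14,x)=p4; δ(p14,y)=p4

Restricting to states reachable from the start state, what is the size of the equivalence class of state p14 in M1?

2

States {p8} cannot be reached from the start state, so discard them.
Initial partition by acceptance: {p1,p2,p3,p4,p7,p9,p10,p12,p13,p14} | {p5,p6,p11}.
Split {p1,p2,p3,p4,p7,p9,p10,p12,p13,p14} by δ(·,x) → {p1,p2,p3,p7,p9,p10,p12,p13,p14} and {p4}.
Split {p1,p2,p3,p7,p9,p10,p12,p13,p14} by δ(·,x) → {p1,p2,p3,p9,p12,p13} and {p7,p10,p14}.
On input x, block {p1,p2,p3,p9,p12,p13} splits into {p1,p12,p13} and {p2,p3,p9}.
Split {p1,p12,p13} by δ(·,y) → {p12,p13} and {p1}.
On input y, block {p7,p10,p14} splits into {p10,p14} and {p7}.
On input y, block {p2,p3,p9} splits into {p2,p9} and {p3}.
No further refinement is possible. Final partition (8 blocks): {p12,p13} | {p5,p6,p11} | {p4} | {p10,p14} | {p2,p9} | {p1} | {p7} | {p3}.
The equivalence class containing p14 is {p10,p14}, of size 2.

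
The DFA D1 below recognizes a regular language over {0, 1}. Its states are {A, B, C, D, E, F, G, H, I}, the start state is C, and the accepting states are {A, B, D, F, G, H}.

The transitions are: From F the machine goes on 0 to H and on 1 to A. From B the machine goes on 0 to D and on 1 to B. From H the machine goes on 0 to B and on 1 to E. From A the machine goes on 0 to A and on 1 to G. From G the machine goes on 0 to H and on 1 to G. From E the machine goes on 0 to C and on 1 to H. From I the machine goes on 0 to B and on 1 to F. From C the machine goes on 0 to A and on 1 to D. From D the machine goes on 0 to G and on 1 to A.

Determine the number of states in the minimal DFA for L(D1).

First remove the unreachable states {F,I}; 7 states remain.
P0 = {A,B,D,G,H} | {C,E}.
On input 1, block {A,B,D,G,H} splits into {A,B,D,G} and {H}.
On input 0, block {A,B,D,G} splits into {A,B,D} and {G}.
Split {A,B,D} by δ(·,0) → {A,B} and {D}.
On input 0, block {A,B} splits into {A} and {B}.
On input 0, block {C,E} splits into {C} and {E}.
No further refinement is possible. Final partition (7 blocks): {A} | {C} | {H} | {G} | {D} | {B} | {E}.

7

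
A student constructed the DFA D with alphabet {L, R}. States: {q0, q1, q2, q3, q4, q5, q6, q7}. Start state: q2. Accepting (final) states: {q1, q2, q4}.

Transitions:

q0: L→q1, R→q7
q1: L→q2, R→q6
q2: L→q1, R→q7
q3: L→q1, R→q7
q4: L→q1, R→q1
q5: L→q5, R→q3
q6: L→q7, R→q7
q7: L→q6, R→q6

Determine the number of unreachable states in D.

BFS from q2 reaches {q1, q2, q6, q7}; the 4 state(s) q0, q3, q4, q5 are never visited.

4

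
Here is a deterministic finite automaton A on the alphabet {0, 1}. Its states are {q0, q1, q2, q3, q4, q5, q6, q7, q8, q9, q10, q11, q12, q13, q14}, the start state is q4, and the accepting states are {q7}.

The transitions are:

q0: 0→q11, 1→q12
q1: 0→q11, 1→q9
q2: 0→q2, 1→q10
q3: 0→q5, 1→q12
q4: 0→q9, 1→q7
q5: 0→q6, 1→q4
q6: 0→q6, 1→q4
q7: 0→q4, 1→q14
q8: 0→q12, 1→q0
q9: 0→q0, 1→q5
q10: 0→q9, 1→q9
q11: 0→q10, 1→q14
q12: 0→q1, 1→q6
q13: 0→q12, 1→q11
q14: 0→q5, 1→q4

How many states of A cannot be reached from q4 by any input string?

4

BFS from q4 reaches {q0, q1, q4, q5, q6, q7, q9, q10, q11, q12, q14}; the 4 state(s) q2, q3, q8, q13 are never visited.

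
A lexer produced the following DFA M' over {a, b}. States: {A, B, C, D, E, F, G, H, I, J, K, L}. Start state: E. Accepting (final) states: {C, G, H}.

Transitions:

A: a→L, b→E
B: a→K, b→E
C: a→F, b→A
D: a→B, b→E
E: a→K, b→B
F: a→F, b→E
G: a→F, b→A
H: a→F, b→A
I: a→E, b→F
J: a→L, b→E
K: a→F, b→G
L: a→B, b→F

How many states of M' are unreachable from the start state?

5

No path from E leads to C, D, H, I, J; the other 7 states are all reachable.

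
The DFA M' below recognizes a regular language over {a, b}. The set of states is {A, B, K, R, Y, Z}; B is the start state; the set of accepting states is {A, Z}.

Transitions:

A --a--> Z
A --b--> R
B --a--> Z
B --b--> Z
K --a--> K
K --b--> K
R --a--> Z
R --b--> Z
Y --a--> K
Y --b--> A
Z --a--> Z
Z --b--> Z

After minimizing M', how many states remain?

States {A,K,R,Y} cannot be reached from the start state, so discard them.
Initial partition by acceptance: {Z} | {B}.
No further refinement is possible. Final partition (2 blocks): {Z} | {B}.

2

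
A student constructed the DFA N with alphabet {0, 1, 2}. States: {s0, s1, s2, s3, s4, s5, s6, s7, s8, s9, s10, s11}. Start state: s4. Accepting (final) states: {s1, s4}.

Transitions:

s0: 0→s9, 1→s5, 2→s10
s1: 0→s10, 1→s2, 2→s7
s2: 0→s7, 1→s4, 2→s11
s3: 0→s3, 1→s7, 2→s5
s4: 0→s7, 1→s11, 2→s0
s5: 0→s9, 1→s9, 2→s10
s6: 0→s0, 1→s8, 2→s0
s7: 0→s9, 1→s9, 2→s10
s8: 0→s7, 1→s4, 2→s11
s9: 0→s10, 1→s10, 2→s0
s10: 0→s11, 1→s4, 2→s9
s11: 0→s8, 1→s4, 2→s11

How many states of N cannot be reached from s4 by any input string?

4

Starting at s4 and following transitions, the reachable set is {s0, s4, s5, s7, s8, s9, s10, s11}. That leaves s1, s2, s3, s6 unreachable — 4 in total.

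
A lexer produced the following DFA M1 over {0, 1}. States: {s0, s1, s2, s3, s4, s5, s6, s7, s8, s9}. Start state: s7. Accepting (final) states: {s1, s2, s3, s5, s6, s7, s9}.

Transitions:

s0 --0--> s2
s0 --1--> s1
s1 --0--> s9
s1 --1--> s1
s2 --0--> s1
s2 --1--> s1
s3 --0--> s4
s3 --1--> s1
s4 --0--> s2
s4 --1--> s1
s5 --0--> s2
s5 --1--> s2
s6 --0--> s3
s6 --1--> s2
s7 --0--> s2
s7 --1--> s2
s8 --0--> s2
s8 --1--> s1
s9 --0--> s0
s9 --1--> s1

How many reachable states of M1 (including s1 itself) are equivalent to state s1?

1

States {s3,s4,s5,s6,s8} cannot be reached from the start state, so discard them.
P0 = {s1,s2,s7,s9} | {s0}.
Refine {s1,s2,s7,s9} on symbol 0: members go to different blocks, giving {s1,s2,s7} and {s9}.
Refine {s1,s2,s7} on symbol 0: members go to different blocks, giving {s2,s7} and {s1}.
On input 0, block {s2,s7} splits into {s2} and {s7}.
No further refinement is possible. Final partition (5 blocks): {s2} | {s0} | {s9} | {s1} | {s7}.
The equivalence class containing s1 is {s1}, of size 1.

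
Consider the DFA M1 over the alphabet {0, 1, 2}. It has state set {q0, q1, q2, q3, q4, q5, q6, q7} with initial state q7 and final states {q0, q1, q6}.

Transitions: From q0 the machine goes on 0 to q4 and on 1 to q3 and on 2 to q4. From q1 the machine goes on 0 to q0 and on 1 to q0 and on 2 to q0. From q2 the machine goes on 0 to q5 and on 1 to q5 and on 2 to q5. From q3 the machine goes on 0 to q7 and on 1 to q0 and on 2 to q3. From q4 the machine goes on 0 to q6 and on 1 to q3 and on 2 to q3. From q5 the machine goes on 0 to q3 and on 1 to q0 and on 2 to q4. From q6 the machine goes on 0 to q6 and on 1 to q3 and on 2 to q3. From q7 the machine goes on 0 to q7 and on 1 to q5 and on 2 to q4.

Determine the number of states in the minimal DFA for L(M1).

States {q1,q2} cannot be reached from the start state, so discard them.
P0 = {q0,q6} | {q3,q4,q5,q7}.
Split {q0,q6} by δ(·,0) → {q0} and {q6}.
Refine {q3,q4,q5,q7} on symbol 0: members go to different blocks, giving {q3,q5,q7} and {q4}.
Refine {q3,q5,q7} on symbol 1: members go to different blocks, giving {q3,q5} and {q7}.
Split {q3,q5} by δ(·,0) → {q3} and {q5}.
Stable partition: {q0} | {q3} | {q6} | {q4} | {q7} | {q5} — 6 equivalence classes.

6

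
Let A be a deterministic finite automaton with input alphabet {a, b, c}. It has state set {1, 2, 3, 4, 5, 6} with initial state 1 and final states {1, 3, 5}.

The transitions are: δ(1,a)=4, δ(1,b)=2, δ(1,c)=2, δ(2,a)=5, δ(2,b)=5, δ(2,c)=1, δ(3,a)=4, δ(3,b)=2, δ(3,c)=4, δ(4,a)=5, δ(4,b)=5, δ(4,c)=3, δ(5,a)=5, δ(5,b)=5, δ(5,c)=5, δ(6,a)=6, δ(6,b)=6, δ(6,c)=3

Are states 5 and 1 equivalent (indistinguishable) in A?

No

Reachable states from the start: {1,2,3,4,5}. Unreachable: {6} — drop them.
Start with accepting vs non-accepting: {1,3,5} | {2,4}.
Split {1,3,5} by δ(·,a) → {1,3} and {5}.
The partition is now stable with 3 blocks: {1,3} | {2,4} | {5}.
5 and 1 end up in different blocks, so they are distinguishable. For instance, the string 'a' is accepted from only 5.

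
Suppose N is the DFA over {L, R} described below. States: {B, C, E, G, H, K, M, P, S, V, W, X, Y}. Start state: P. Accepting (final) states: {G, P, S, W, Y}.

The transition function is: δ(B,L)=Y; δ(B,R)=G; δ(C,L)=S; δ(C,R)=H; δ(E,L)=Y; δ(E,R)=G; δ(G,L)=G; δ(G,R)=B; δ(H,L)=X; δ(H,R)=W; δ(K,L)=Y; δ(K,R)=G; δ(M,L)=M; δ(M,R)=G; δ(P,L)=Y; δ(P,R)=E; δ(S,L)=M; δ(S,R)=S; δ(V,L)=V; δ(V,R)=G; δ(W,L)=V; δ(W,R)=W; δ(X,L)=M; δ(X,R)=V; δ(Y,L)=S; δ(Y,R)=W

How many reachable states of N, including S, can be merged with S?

2

States {C,H,K,X} cannot be reached from the start state, so discard them.
Initial partition by acceptance: {G,P,S,W,Y} | {B,E,M,V}.
On input L, block {G,P,S,W,Y} splits into {G,P,Y} and {S,W}.
On input L, block {G,P,Y} splits into {G,P} and {Y}.
Refine {G,P} on symbol L: members go to different blocks, giving {P} and {G}.
Refine {B,E,M,V} on symbol L: members go to different blocks, giving {M,V} and {B,E}.
No further refinement is possible. Final partition (6 blocks): {P} | {M,V} | {S,W} | {Y} | {G} | {B,E}.
The equivalence class containing S is {S,W}, of size 2.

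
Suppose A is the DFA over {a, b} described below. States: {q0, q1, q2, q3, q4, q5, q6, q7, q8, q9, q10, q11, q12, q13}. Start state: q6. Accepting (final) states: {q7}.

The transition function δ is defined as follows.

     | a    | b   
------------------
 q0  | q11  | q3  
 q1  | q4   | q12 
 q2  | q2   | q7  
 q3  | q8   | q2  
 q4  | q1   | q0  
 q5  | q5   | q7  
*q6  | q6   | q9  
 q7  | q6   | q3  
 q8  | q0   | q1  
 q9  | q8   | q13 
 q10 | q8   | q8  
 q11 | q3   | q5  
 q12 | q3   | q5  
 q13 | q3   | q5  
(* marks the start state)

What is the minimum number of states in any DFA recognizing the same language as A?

First remove the unreachable states {q10}; 13 states remain.
Start with accepting vs non-accepting: {q7} | {q0,q1,q2,q3,q4,q5,q6,q8,q9,q11,q12,q13}.
Refine {q0,q1,q2,q3,q4,q5,q6,q8,q9,q11,q12,q13} on symbol b: members go to different blocks, giving {q0,q1,q3,q4,q6,q8,q9,q11,q12,q13} and {q2,q5}.
Refine {q0,q1,q3,q4,q6,q8,q9,q11,q12,q13} on symbol b: members go to different blocks, giving {q0,q1,q4,q6,q8,q9} and {q3,q11,q12,q13}.
Refine {q0,q1,q4,q6,q8,q9} on symbol a: members go to different blocks, giving {q1,q4,q6,q8,q9} and {q0}.
Refine {q1,q4,q6,q8,q9} on symbol a: members go to different blocks, giving {q1,q4,q6,q9} and {q8}.
On input a, block {q1,q4,q6,q9} splits into {q1,q4,q6} and {q9}.
Split {q1,q4,q6} by δ(·,b) → {q1} and {q4} and {q6}.
Split {q3,q11,q12,q13} by δ(·,a) → {q11,q12,q13} and {q3}.
The partition is now stable with 10 blocks: {q7} | {q1} | {q2,q5} | {q11,q12,q13} | {q0} | {q8} | {q9} | {q4} | {q6} | {q3}.

10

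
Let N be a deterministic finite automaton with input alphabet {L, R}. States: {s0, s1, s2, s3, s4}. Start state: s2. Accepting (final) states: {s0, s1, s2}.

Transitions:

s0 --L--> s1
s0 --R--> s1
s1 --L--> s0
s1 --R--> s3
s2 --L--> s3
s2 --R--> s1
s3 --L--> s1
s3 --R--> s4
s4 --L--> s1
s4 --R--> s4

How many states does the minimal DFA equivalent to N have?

Every state is reachable, so we keep all 5.
P0 = {s0,s1,s2} | {s3,s4}.
Refine {s0,s1,s2} on symbol L: members go to different blocks, giving {s0,s1} and {s2}.
On input R, block {s0,s1} splits into {s0} and {s1}.
Stable partition: {s0} | {s3,s4} | {s2} | {s1} — 4 equivalence classes.

4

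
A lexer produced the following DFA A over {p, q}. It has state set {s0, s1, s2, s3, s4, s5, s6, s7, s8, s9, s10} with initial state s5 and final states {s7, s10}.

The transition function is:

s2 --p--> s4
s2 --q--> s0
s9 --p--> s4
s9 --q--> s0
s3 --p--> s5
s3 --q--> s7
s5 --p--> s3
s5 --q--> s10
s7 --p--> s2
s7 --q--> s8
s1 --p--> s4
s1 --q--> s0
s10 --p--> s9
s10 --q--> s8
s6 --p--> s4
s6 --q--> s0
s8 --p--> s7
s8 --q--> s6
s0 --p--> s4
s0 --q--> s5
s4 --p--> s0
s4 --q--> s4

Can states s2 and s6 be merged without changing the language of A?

Yes

States {s1} cannot be reached from the start state, so discard them.
Start with accepting vs non-accepting: {s7,s10} | {s0,s2,s3,s4,s5,s6,s8,s9}.
Refine {s0,s2,s3,s4,s5,s6,s8,s9} on symbol p: members go to different blocks, giving {s0,s2,s3,s4,s5,s6,s9} and {s8}.
On input q, block {s0,s2,s3,s4,s5,s6,s9} splits into {s0,s2,s4,s6,s9} and {s3,s5}.
Refine {s0,s2,s4,s6,s9} on symbol q: members go to different blocks, giving {s2,s4,s6,s9} and {s0}.
Refine {s2,s4,s6,s9} on symbol p: members go to different blocks, giving {s2,s6,s9} and {s4}.
No further refinement is possible. Final partition (6 blocks): {s7,s10} | {s2,s6,s9} | {s8} | {s3,s5} | {s0} | {s4}.
s2 and s6 lie in the same block of the stable partition, so they are equivalent — no string distinguishes them.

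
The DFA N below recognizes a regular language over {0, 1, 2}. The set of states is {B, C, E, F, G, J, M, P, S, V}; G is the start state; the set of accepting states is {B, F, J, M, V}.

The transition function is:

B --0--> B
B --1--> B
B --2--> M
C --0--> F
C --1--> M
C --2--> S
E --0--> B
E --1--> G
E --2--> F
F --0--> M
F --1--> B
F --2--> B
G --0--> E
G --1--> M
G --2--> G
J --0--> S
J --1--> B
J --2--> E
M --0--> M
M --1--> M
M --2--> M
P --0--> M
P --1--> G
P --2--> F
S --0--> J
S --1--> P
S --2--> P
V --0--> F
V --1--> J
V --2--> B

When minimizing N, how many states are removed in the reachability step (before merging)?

BFS from G reaches {B, E, F, G, M}; the 5 state(s) C, J, P, S, V are never visited.

5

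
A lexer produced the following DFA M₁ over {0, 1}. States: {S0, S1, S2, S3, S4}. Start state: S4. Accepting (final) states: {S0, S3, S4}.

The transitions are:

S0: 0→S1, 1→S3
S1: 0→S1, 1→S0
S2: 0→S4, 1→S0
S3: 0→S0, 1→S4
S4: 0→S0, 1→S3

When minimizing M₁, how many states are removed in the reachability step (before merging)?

1

No path from S4 leads to S2; the other 4 states are all reachable.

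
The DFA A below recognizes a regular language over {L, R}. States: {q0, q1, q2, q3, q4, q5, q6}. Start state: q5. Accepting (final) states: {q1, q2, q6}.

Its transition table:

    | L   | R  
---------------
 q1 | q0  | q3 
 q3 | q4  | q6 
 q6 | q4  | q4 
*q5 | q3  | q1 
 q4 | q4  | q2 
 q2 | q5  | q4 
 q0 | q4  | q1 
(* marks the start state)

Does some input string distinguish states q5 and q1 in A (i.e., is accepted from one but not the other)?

All states are reachable from the start state.
Initial partition by acceptance: {q1,q2,q6} | {q0,q3,q4,q5}.
No further refinement is possible. Final partition (2 blocks): {q1,q2,q6} | {q0,q3,q4,q5}.
q5 and q1 end up in different blocks, so they are distinguishable. For instance, the string 'ε' is accepted from only q1.

Yes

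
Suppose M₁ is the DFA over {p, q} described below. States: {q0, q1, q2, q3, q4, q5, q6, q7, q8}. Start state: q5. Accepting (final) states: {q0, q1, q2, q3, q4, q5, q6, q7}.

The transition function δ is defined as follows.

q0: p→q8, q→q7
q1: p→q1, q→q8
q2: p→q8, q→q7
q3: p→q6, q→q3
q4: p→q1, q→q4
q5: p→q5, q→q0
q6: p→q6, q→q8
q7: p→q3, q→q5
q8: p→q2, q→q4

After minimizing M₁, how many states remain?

6

Every state is reachable, so we keep all 9.
Initial partition by acceptance: {q0,q1,q2,q3,q4,q5,q6,q7} | {q8}.
On input p, block {q0,q1,q2,q3,q4,q5,q6,q7} splits into {q1,q3,q4,q5,q6,q7} and {q0,q2}.
Split {q1,q3,q4,q5,q6,q7} by δ(·,q) → {q3,q4,q7} and {q1,q6} and {q5}.
On input p, block {q3,q4,q7} splits into {q3,q4} and {q7}.
Stable partition: {q3,q4} | {q8} | {q0,q2} | {q1,q6} | {q5} | {q7} — 6 equivalence classes.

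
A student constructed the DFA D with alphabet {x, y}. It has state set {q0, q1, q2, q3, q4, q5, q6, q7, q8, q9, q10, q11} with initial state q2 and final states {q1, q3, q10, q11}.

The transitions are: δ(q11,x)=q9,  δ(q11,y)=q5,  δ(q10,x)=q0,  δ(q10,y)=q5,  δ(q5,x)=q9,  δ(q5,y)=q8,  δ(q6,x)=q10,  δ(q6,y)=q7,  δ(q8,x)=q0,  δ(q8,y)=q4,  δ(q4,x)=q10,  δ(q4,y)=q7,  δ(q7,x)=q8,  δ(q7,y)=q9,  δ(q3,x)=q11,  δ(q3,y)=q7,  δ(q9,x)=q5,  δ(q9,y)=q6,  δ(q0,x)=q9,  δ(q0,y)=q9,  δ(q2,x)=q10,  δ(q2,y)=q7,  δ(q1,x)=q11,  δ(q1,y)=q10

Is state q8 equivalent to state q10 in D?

First remove the unreachable states {q1,q3,q11}; 9 states remain.
P0 = {q10} | {q0,q2,q4,q5,q6,q7,q8,q9}.
Refine {q0,q2,q4,q5,q6,q7,q8,q9} on symbol x: members go to different blocks, giving {q0,q5,q7,q8,q9} and {q2,q4,q6}.
Split {q0,q5,q7,q8,q9} by δ(·,y) → {q0,q5,q7} and {q8,q9}.
The partition is now stable with 4 blocks: {q10} | {q0,q5,q7} | {q2,q4,q6} | {q8,q9}.
q8 and q10 end up in different blocks, so they are distinguishable. For instance, the string 'ε' is accepted from only q10.

No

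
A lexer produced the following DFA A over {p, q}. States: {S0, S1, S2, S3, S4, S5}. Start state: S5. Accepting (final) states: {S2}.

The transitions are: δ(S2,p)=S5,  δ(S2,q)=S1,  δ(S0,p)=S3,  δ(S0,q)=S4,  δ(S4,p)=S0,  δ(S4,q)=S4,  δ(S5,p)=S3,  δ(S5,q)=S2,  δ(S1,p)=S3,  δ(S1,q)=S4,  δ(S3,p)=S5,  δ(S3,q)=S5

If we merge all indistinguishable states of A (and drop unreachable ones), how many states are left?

Initial partition by acceptance: {S2} | {S0,S1,S3,S4,S5}.
Refine {S0,S1,S3,S4,S5} on symbol q: members go to different blocks, giving {S0,S1,S3,S4} and {S5}.
On input p, block {S0,S1,S3,S4} splits into {S0,S1,S4} and {S3}.
Split {S0,S1,S4} by δ(·,p) → {S0,S1} and {S4}.
No further refinement is possible. Final partition (5 blocks): {S2} | {S0,S1} | {S5} | {S3} | {S4}.

5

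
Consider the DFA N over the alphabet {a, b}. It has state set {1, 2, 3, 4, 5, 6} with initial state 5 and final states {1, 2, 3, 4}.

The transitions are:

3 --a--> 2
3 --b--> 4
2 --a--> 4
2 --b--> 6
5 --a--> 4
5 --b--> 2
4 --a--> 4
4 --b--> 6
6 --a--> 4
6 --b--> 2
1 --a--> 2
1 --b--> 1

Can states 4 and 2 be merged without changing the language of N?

Yes

First remove the unreachable states {1,3}; 4 states remain.
Initial partition by acceptance: {2,4} | {5,6}.
Stable partition: {2,4} | {5,6} — 2 equivalence classes.
4 and 2 lie in the same block of the stable partition, so they are equivalent — no string distinguishes them.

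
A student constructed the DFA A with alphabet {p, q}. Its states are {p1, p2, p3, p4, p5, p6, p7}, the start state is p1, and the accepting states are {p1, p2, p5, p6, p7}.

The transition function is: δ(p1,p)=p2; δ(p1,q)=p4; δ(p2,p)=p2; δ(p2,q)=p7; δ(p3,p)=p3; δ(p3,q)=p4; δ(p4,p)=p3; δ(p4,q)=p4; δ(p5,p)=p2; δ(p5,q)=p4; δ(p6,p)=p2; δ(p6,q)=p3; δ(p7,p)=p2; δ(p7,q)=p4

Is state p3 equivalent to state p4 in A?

States {p5,p6} cannot be reached from the start state, so discard them.
Start with accepting vs non-accepting: {p1,p2,p7} | {p3,p4}.
Split {p1,p2,p7} by δ(·,q) → {p1,p7} and {p2}.
No further refinement is possible. Final partition (3 blocks): {p1,p7} | {p3,p4} | {p2}.
p3 and p4 lie in the same block of the stable partition, so they are equivalent — no string distinguishes them.

Yes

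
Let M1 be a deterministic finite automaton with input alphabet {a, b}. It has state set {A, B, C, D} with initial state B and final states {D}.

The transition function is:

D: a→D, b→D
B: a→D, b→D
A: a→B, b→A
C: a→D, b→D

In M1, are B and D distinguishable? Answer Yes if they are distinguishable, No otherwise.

Yes

First remove the unreachable states {A,C}; 2 states remain.
Start with accepting vs non-accepting: {D} | {B}.
The partition is now stable with 2 blocks: {D} | {B}.
B and D end up in different blocks, so they are distinguishable. For instance, the string 'ε' is accepted from only D.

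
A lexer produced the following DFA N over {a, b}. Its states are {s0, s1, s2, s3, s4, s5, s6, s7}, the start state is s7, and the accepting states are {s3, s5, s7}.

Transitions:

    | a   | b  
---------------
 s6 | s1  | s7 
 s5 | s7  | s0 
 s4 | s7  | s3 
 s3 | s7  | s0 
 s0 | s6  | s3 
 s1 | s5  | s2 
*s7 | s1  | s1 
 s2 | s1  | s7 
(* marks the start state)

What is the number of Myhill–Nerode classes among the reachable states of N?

States {s4} cannot be reached from the start state, so discard them.
P0 = {s3,s5,s7} | {s0,s1,s2,s6}.
Refine {s3,s5,s7} on symbol a: members go to different blocks, giving {s3,s5} and {s7}.
Split {s0,s1,s2,s6} by δ(·,a) → {s0,s2,s6} and {s1}.
Refine {s0,s2,s6} on symbol a: members go to different blocks, giving {s2,s6} and {s0}.
No further refinement is possible. Final partition (5 blocks): {s3,s5} | {s2,s6} | {s7} | {s1} | {s0}.

5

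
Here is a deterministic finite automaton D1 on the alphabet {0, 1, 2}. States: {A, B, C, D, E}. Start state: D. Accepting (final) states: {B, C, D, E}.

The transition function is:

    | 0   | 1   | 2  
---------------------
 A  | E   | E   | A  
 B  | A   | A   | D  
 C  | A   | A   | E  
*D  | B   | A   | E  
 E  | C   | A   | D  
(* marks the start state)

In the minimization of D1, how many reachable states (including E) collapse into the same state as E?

Start with accepting vs non-accepting: {B,C,D,E} | {A}.
Split {B,C,D,E} by δ(·,0) → {B,C} and {D,E}.
The partition is now stable with 3 blocks: {B,C} | {A} | {D,E}.
The equivalence class containing E is {D,E}, of size 2.

2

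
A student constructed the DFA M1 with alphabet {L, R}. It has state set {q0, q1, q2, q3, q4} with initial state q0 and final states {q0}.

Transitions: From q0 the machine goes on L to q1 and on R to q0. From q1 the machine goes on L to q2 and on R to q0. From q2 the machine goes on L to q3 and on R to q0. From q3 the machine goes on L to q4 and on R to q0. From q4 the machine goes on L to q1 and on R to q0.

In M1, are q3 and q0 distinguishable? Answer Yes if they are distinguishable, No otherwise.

All states are reachable from the start state.
Start with accepting vs non-accepting: {q0} | {q1,q2,q3,q4}.
Stable partition: {q0} | {q1,q2,q3,q4} — 2 equivalence classes.
q3 and q0 end up in different blocks, so they are distinguishable. For instance, the string 'ε' is accepted from only q0.

Yes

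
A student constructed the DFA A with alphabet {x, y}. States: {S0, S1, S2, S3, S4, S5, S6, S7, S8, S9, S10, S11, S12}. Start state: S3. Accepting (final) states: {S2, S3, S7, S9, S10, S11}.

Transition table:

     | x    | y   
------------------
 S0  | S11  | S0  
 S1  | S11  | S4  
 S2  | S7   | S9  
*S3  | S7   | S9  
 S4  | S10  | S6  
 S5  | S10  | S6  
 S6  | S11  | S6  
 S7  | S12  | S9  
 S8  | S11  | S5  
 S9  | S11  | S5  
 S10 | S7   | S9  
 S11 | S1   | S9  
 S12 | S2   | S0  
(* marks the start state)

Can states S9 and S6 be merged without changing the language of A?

No

States {S8} cannot be reached from the start state, so discard them.
P0 = {S2,S3,S7,S9,S10,S11} | {S0,S1,S4,S5,S6,S12}.
Split {S2,S3,S7,S9,S10,S11} by δ(·,x) → {S2,S3,S9,S10} and {S7,S11}.
Refine {S2,S3,S9,S10} on symbol y: members go to different blocks, giving {S2,S3,S10} and {S9}.
Refine {S0,S1,S4,S5,S6,S12} on symbol x: members go to different blocks, giving {S0,S1,S6} and {S4,S5,S12}.
Split {S0,S1,S6} by δ(·,y) → {S0,S6} and {S1}.
On input x, block {S7,S11} splits into {S7} and {S11}.
The partition is now stable with 7 blocks: {S2,S3,S10} | {S0,S6} | {S7} | {S9} | {S4,S5,S12} | {S1} | {S11}.
S9 and S6 end up in different blocks, so they are distinguishable. For instance, the string 'ε' is accepted from only S9.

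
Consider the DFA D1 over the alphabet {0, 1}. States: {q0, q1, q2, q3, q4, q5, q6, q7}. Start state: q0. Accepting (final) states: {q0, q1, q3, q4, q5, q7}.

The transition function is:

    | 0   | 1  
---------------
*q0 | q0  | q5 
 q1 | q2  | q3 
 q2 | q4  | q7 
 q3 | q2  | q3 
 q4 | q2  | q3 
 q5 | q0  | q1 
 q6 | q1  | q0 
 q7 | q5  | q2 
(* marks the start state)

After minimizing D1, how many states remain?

5

First remove the unreachable states {q6}; 7 states remain.
Initial partition by acceptance: {q0,q1,q3,q4,q5,q7} | {q2}.
On input 0, block {q0,q1,q3,q4,q5,q7} splits into {q0,q5,q7} and {q1,q3,q4}.
Split {q0,q5,q7} by δ(·,1) → {q0} and {q5} and {q7}.
Stable partition: {q0} | {q2} | {q1,q3,q4} | {q5} | {q7} — 5 equivalence classes.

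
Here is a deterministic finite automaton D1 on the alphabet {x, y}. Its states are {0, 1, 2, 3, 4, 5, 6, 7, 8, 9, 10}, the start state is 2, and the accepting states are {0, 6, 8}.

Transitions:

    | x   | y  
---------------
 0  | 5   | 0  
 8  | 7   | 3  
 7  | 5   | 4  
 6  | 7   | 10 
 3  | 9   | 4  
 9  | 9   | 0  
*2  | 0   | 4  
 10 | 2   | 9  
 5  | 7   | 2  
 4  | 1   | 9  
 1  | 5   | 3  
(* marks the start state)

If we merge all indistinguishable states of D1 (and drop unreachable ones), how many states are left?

8

States {6,8,10} cannot be reached from the start state, so discard them.
Start with accepting vs non-accepting: {0} | {1,2,3,4,5,7,9}.
Split {1,2,3,4,5,7,9} by δ(·,x) → {1,3,4,5,7,9} and {2}.
Split {1,3,4,5,7,9} by δ(·,y) → {1,3,4,7} and {5} and {9}.
Split {1,3,4,7} by δ(·,x) → {1,7} and {3} and {4}.
Split {1,7} by δ(·,y) → {1} and {7}.
No further refinement is possible. Final partition (8 blocks): {0} | {1} | {2} | {5} | {9} | {3} | {4} | {7}.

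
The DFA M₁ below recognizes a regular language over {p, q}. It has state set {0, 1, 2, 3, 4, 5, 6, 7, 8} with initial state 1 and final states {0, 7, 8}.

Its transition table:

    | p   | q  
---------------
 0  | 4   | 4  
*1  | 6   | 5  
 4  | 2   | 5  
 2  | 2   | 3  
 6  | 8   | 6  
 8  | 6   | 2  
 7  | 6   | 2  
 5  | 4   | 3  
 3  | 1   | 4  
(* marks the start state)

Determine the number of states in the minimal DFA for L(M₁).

First remove the unreachable states {0,7}; 7 states remain.
Initial partition by acceptance: {8} | {1,2,3,4,5,6}.
Refine {1,2,3,4,5,6} on symbol p: members go to different blocks, giving {1,2,3,4,5} and {6}.
Split {1,2,3,4,5} by δ(·,p) → {2,3,4,5} and {1}.
Split {2,3,4,5} by δ(·,p) → {2,4,5} and {3}.
Split {2,4,5} by δ(·,q) → {2,5} and {4}.
Split {2,5} by δ(·,p) → {2} and {5}.
No further refinement is possible. Final partition (7 blocks): {8} | {2} | {6} | {1} | {3} | {4} | {5}.

7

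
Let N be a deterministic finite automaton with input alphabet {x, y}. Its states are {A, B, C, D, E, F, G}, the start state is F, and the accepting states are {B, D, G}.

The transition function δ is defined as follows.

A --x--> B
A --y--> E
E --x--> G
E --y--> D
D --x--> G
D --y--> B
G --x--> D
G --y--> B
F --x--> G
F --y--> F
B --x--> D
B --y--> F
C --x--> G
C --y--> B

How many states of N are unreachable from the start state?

BFS from F reaches {B, D, F, G}; the 3 state(s) A, C, E are never visited.

3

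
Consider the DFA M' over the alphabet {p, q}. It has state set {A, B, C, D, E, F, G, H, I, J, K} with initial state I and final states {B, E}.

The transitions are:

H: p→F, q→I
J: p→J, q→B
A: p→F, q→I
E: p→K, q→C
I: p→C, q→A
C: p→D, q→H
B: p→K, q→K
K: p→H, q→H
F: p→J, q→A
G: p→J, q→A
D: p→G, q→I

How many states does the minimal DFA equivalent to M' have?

6

First remove the unreachable states {E}; 10 states remain.
P0 = {B} | {A,C,D,F,G,H,I,J,K}.
Split {A,C,D,F,G,H,I,J,K} by δ(·,q) → {A,C,D,F,G,H,I,K} and {J}.
Refine {A,C,D,F,G,H,I,K} on symbol p: members go to different blocks, giving {A,C,D,H,I,K} and {F,G}.
Split {A,C,D,H,I,K} by δ(·,p) → {A,D,H} and {C,I,K}.
Split {C,I,K} by δ(·,p) → {C,K} and {I}.
The partition is now stable with 6 blocks: {B} | {A,D,H} | {J} | {F,G} | {C,K} | {I}.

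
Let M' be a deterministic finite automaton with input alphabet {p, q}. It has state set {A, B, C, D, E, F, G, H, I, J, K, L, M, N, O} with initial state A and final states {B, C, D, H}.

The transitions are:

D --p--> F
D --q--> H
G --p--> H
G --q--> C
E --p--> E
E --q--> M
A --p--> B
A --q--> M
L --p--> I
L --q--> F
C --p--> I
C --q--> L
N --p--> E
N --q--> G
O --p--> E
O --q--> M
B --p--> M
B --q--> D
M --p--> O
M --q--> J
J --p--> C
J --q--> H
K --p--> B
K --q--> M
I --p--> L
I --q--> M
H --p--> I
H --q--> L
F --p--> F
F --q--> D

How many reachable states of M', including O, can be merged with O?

2

States {G,K,N} cannot be reached from the start state, so discard them.
P0 = {B,C,D,H} | {A,E,F,I,J,L,M,O}.
Refine {B,C,D,H} on symbol q: members go to different blocks, giving {B,D} and {C,H}.
Refine {B,D} on symbol q: members go to different blocks, giving {B} and {D}.
On input p, block {A,E,F,I,J,L,M,O} splits into {E,F,I,L,M,O} and {A} and {J}.
Refine {E,F,I,L,M,O} on symbol q: members go to different blocks, giving {E,I,L,O} and {F} and {M}.
Refine {E,I,L,O} on symbol q: members go to different blocks, giving {E,I,O} and {L}.
Refine {E,I,O} on symbol p: members go to different blocks, giving {E,O} and {I}.
Stable partition: {B} | {E,O} | {C,H} | {D} | {A} | {J} | {F} | {M} | {L} | {I} — 10 equivalence classes.
State O belongs to the block {E,O}, which has 2 states.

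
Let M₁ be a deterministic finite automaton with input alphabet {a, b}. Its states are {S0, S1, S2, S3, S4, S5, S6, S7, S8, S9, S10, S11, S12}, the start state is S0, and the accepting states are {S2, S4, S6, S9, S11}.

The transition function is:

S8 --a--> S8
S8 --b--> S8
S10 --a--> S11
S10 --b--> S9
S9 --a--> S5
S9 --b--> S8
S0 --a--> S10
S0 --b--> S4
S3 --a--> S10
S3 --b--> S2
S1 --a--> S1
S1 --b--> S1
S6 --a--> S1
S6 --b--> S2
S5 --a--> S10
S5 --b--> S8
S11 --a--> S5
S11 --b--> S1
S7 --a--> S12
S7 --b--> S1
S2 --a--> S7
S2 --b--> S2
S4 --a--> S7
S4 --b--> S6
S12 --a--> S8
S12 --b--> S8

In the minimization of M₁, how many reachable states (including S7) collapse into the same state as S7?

4

Reachable states from the start: {S0,S1,S2,S4,S5,S6,S7,S8,S9,S10,S11,S12}. Unreachable: {S3} — drop them.
Initial partition by acceptance: {S2,S4,S6,S9,S11} | {S0,S1,S5,S7,S8,S10,S12}.
Refine {S2,S4,S6,S9,S11} on symbol b: members go to different blocks, giving {S2,S4,S6} and {S9,S11}.
Split {S0,S1,S5,S7,S8,S10,S12} by δ(·,a) → {S0,S1,S5,S7,S8,S12} and {S10}.
Split {S0,S1,S5,S7,S8,S12} by δ(·,a) → {S1,S7,S8,S12} and {S0,S5}.
Refine {S0,S5} on symbol b: members go to different blocks, giving {S0} and {S5}.
Stable partition: {S2,S4,S6} | {S1,S7,S8,S12} | {S9,S11} | {S10} | {S0} | {S5} — 6 equivalence classes.
State S7 belongs to the block {S1,S7,S8,S12}, which has 4 states.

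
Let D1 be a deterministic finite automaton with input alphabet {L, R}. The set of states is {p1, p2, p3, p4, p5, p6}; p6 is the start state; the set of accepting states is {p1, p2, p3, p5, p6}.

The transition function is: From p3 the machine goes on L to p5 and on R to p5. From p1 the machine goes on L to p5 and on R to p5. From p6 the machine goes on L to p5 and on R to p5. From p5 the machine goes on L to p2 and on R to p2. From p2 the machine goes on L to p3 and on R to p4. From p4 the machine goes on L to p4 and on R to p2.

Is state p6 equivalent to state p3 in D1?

Yes

First remove the unreachable states {p1}; 5 states remain.
P0 = {p2,p3,p5,p6} | {p4}.
Split {p2,p3,p5,p6} by δ(·,R) → {p3,p5,p6} and {p2}.
On input L, block {p3,p5,p6} splits into {p3,p6} and {p5}.
No further refinement is possible. Final partition (4 blocks): {p3,p6} | {p4} | {p2} | {p5}.
p6 and p3 lie in the same block of the stable partition, so they are equivalent — no string distinguishes them.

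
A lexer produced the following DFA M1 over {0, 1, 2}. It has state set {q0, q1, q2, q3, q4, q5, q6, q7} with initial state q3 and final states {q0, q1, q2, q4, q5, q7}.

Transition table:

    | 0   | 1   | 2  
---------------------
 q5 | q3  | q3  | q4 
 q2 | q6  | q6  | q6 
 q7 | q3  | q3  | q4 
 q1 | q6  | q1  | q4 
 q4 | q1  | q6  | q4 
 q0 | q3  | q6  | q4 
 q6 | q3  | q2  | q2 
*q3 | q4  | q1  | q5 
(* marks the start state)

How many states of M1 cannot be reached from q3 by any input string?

2

BFS from q3 reaches {q1, q2, q3, q4, q5, q6}; the 2 state(s) q0, q7 are never visited.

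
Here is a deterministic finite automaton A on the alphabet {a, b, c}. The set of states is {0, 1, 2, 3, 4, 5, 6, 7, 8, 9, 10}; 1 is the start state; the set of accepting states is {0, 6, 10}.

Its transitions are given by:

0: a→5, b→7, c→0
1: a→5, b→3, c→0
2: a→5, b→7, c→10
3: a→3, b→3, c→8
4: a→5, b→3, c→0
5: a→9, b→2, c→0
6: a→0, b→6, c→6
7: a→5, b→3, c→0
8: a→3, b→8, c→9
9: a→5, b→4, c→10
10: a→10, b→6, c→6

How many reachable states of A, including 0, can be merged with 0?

Every state is reachable, so we keep all 11.
Initial partition by acceptance: {0,6,10} | {1,2,3,4,5,7,8,9}.
Split {0,6,10} by δ(·,a) → {6,10} and {0}.
Split {6,10} by δ(·,a) → {6} and {10}.
Refine {1,2,3,4,5,7,8,9} on symbol c: members go to different blocks, giving {1,4,5,7} and {2,9} and {3,8}.
On input a, block {1,4,5,7} splits into {1,4,7} and {5}.
Split {3,8} by δ(·,c) → {3} and {8}.
No further refinement is possible. Final partition (8 blocks): {6} | {1,4,7} | {0} | {10} | {2,9} | {3} | {5} | {8}.
State 0 belongs to the block {0}, which has 1 states.

1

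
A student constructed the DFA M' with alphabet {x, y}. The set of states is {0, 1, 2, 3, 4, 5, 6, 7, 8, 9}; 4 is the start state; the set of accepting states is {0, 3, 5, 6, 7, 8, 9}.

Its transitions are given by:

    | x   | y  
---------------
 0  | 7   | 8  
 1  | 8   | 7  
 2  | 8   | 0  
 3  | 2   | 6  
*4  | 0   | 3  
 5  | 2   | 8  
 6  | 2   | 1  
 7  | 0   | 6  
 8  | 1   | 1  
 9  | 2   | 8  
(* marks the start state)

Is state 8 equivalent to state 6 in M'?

Yes

States {5,9} cannot be reached from the start state, so discard them.
Initial partition by acceptance: {0,3,6,7,8} | {1,2,4}.
On input x, block {0,3,6,7,8} splits into {3,6,8} and {0,7}.
Split {3,6,8} by δ(·,y) → {6,8} and {3}.
On input x, block {1,2,4} splits into {1,2} and {4}.
Stable partition: {6,8} | {1,2} | {0,7} | {3} | {4} — 5 equivalence classes.
8 and 6 lie in the same block of the stable partition, so they are equivalent — no string distinguishes them.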